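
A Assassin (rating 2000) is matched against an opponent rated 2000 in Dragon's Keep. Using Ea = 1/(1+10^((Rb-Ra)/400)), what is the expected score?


Elo expected score: Ea = 1/(1 + 10^((Rb-Ra)/400))
Rb - Ra = 2000 - 2000 = 0
(Rb-Ra)/400 = 0/400 = 0.0
10^0.0 = 1.0
Ea = 1/(1 + 1.0) = 1/2.0 = 0.5000

0.5000


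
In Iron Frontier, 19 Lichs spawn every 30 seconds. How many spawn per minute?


Spawns per minute = count * (60 / interval)
= 19 * (60 / 30)
= 19 * 2.0
= 38.0

38.0 per minute


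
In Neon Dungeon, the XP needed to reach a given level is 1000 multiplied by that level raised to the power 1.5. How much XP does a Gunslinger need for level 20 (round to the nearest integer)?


XP = 1000 * level^1.5
Substitute level = 20:
XP = 1000 * 20^1.5
= 1000 * 89.4427
= 89443

89443 XP


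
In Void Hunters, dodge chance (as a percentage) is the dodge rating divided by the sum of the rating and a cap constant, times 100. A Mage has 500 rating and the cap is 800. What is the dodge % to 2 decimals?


dodge% = 500 / (500 + 800) * 100
= 500 / 1300 * 100
= 0.384615 * 100
= 38.46%

38.46%


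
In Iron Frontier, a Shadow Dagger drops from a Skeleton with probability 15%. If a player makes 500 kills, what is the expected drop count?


Expected drops = kills * (drop_rate / 100)
= 500 * (15 / 100)
= 500 * 0.15
= 75.0

75.0 drops


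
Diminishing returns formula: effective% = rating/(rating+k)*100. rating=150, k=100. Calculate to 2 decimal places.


effective% = rating / (rating + k) * 100
= 150 / (150 + 100) * 100
= 150 / 250 * 100
= 0.6 * 100
= 60.00%

60.00%


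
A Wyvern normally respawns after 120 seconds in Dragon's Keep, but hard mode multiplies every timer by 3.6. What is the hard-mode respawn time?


Respawn time = base * multiplier
= 120 * 3.6
= 432.0 seconds

432.0 seconds


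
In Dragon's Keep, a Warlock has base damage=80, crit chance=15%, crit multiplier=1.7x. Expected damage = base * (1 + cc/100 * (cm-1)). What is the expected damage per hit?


E[dmg] = base * (1 + crit_chance * (crit_mult - 1))
cc as decimal = 15/100 = 0.15
cm - 1 = 1.7 - 1 = 0.7
Bonus factor = 0.15 * 0.7 = 0.105
Total multiplier = 1 + 0.105 = 1.105
Expected damage = 80 * 1.105 = 88.40

88.40 damage


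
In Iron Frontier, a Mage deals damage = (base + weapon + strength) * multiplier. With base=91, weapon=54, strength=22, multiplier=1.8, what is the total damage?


Sum base + weapon + str = 91 + 54 + 22 = 167
Multiply by 1.8:
167 * 1.8 = 300.6

300.6 damage


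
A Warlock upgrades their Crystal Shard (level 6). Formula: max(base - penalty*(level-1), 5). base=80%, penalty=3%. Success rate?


raw_rate = 80 - 3 * (6 - 1)
= 80 - 3 * 5
= 80 - 15
= 65
Apply floor: max(65, 5) = 65%

65%


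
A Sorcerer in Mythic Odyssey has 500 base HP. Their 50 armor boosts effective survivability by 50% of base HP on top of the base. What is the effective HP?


EHP = 500 * (1 + 50/100)
= 500 * (1 + 0.5)
= 500 * 1.5
= 750.0

750.0 EHP


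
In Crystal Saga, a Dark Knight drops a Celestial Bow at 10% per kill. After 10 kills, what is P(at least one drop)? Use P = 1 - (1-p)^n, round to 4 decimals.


P(at least one) = 1 - P(none) = 1 - (1-p)^n
p = 10/100 = 0.1
1 - p = 0.9
(1 - p)^10 = 0.9^10 = 0.348678
P(at least one) = 1 - 0.348678 = 0.6513

0.6513


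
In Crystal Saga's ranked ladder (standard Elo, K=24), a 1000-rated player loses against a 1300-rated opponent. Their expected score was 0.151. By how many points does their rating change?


Elo update: delta = K * (S - Ea), where S = 0 (loses)
S - Ea = 0 - 0.151 = -0.151
Rating change = 24 * -0.151
= -3.62

-3.62 rating points


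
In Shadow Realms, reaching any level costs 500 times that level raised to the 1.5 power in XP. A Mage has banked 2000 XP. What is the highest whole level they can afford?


XP = 500 * level^1.5, so level = (XP / 500)^(1/1.5)
= (2000 / 500)^(1/1.5)
= 4.0^0.6667
= 2.5198
Floor: level = 2

level 2


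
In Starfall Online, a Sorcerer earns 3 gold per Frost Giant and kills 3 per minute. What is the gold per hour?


Gold per minute = 3 * 3 = 9
Gold per hour = 9 * 60 = 540

540 gold/hour


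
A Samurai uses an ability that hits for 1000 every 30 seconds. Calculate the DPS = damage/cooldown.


DPS = damage / cooldown
= 1000 / 30
= 33.33

33.33 DPS


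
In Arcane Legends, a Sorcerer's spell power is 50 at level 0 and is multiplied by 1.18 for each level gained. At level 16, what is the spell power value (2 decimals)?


value = base * growth^level
= 50 * 1.18^16
= 50 * 14.129023
= 706.45

706.45 spell power


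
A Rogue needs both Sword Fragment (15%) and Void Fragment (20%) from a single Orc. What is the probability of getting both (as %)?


For independent events, P(both) = P(A) * P(B)
= 15% * 20%
= 300 / 100 %
= 3.0%

3.0%


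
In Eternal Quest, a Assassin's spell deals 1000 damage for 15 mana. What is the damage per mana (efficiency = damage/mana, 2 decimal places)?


Efficiency = damage / mana
= 1000 / 15
= 66.67

66.67 dmg/mana


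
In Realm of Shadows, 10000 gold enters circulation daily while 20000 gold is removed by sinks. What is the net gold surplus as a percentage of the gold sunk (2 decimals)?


Net gold = 10000 - 20000 = -10000
Inflation rate = net / sunk * 100 = -10000 / 20000 * 100
= -0.5 * 100
= -50.00%

-50.00%


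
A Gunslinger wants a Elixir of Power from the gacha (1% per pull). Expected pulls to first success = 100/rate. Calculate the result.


Expected pulls for a geometric distribution = 1/p = 100 / rate%
= 100 / 1
= 100.0

100.0 pulls


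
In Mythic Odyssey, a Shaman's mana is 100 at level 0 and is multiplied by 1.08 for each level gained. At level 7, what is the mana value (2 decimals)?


value = base * growth^level
= 100 * 1.08^7
= 100 * 1.713824
= 171.38

171.38 mana


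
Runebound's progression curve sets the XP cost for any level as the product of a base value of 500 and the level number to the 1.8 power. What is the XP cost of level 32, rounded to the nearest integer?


XP = 500 * level^1.8
Substitute level = 32:
XP = 500 * 32^1.8
= 500 * 512.0
= 256000

256000 XP


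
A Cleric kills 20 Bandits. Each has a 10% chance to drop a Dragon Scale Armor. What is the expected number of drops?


Expected drops = kills * (drop_rate / 100)
= 20 * (10 / 100)
= 20 * 0.1
= 2.0

2.0 drops


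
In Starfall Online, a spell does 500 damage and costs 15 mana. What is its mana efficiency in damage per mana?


Efficiency = damage / mana
= 500 / 15
= 33.33

33.33 dmg/mana


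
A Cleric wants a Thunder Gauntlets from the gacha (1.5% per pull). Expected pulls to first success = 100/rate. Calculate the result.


Expected pulls for a geometric distribution = 1/p = 100 / rate%
= 100 / 1.5
= 66.67

66.67 pulls


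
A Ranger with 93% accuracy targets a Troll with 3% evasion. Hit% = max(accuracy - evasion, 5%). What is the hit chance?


accuracy - evasion = 93 - 3 = 90
Apply floor: max(90, 5) = 90
Hit chance = 90%

90%


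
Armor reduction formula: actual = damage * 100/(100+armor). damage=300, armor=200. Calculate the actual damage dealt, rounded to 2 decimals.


actual = 300 * 100 / (100 + 200)
= 300 * 100 / 300
= 30000 / 300
= 100.00

100.00 damage


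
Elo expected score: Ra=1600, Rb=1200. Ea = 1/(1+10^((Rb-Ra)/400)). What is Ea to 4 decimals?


Elo expected score: Ea = 1/(1 + 10^((Rb-Ra)/400))
Rb - Ra = 1200 - 1600 = -400
(Rb-Ra)/400 = -400/400 = -1.0
10^-1.0 = 0.1
Ea = 1/(1 + 0.1) = 1/1.1 = 0.9091

0.9091


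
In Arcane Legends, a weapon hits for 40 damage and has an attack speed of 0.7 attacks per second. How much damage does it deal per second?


DPS = damage * attack_speed
= 40 * 0.7
= 28.0

28.0 DPS


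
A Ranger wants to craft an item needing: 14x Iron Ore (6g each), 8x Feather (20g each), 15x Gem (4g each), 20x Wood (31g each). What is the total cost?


Cost breakdown:
  Iron Ore: 14 * 6 = 84
  Feather: 8 * 20 = 160
  Gem: 15 * 4 = 60
  Wood: 20 * 31 = 620
Total = 84 + 160 + 60 + 620 = 924

924 gold


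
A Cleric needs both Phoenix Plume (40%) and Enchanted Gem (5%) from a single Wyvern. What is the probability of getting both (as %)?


For independent events, P(both) = P(A) * P(B)
= 40% * 5%
= 200 / 100 %
= 2.0%

2.0%


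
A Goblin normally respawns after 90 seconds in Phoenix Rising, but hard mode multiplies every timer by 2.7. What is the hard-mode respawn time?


Respawn time = base * multiplier
= 90 * 2.7
= 243.0 seconds

243.0 seconds


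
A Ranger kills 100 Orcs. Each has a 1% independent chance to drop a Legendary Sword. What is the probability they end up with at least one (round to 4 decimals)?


P(at least one) = 1 - P(none) = 1 - (1-p)^n
p = 1/100 = 0.01
1 - p = 0.99
(1 - p)^100 = 0.99^100 = 0.366032
P(at least one) = 1 - 0.366032 = 0.6340

0.6340


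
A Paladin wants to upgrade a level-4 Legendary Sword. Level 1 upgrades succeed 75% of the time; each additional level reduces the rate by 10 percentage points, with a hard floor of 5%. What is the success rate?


raw_rate = 75 - 10 * (4 - 1)
= 75 - 10 * 3
= 75 - 30
= 45
Apply floor: max(45, 5) = 45%

45%


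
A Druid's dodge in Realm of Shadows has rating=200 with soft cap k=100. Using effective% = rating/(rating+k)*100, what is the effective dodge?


effective% = rating / (rating + k) * 100
= 200 / (200 + 100) * 100
= 200 / 300 * 100
= 0.666667 * 100
= 66.67%

66.67%


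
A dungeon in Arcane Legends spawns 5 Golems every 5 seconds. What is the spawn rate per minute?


Spawns per minute = count * (60 / interval)
= 5 * (60 / 5)
= 5 * 12.0
= 60.0

60.0 per minute


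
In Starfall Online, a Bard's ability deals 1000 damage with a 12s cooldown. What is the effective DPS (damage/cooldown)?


DPS = damage / cooldown
= 1000 / 12
= 83.33

83.33 DPS


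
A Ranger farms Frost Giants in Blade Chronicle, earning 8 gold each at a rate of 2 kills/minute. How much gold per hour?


Gold per minute = 8 * 2 = 16
Gold per hour = 16 * 60 = 960

960 gold/hour


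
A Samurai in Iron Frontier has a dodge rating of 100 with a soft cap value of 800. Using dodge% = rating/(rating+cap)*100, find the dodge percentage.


dodge% = 100 / (100 + 800) * 100
= 100 / 900 * 100
= 0.111111 * 100
= 11.11%

11.11%


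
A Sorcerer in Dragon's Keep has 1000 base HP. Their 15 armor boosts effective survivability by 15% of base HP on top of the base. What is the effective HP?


EHP = 1000 * (1 + 15/100)
= 1000 * (1 + 0.15)
= 1000 * 1.15
= 1150.0

1150.0 EHP


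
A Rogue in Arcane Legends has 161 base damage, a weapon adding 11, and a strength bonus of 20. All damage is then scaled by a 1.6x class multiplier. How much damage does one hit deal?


Sum base + weapon + str = 161 + 11 + 20 = 192
Multiply by 1.6:
192 * 1.6 = 307.2

307.2 damage


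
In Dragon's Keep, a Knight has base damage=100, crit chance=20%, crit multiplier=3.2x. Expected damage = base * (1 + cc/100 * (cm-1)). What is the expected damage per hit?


E[dmg] = base * (1 + crit_chance * (crit_mult - 1))
cc as decimal = 20/100 = 0.2
cm - 1 = 3.2 - 1 = 2.2
Bonus factor = 0.2 * 2.2 = 0.44
Total multiplier = 1 + 0.44 = 1.44
Expected damage = 100 * 1.44 = 144.00

144.00 damage


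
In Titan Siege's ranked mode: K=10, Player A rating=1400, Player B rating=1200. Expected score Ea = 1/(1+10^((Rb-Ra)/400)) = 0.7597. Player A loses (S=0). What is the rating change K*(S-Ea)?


Elo update: delta = K * (S - Ea), where S = 0 (loses)
S - Ea = 0 - 0.7597 = -0.7597
Rating change = 10 * -0.7597
= -7.60

-7.60 rating points


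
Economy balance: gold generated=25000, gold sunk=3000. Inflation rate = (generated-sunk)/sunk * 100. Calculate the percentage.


Net gold = 25000 - 3000 = 22000
Inflation rate = net / sunk * 100 = 22000 / 3000 * 100
= 7.333333 * 100
= 733.33%

733.33%


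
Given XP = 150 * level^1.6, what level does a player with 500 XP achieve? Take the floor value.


XP = 150 * level^1.6, so level = (XP / 150)^(1/1.6)
= (500 / 150)^(1/1.6)
= 3.3333^0.625
= 2.1223
Floor: level = 2

level 2


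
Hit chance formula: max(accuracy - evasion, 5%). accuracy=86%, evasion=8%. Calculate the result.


accuracy - evasion = 86 - 8 = 78
Apply floor: max(78, 5) = 78
Hit chance = 78%

78%


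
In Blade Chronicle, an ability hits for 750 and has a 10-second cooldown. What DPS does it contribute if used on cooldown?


DPS = damage / cooldown
= 750 / 10
= 75.00

75.00 DPS


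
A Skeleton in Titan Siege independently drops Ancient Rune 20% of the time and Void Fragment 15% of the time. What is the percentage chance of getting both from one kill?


For independent events, P(both) = P(A) * P(B)
= 20% * 15%
= 300 / 100 %
= 3.0%

3.0%


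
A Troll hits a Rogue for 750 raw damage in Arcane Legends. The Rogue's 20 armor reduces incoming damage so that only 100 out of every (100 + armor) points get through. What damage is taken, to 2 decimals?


actual = 750 * 100 / (100 + 20)
= 750 * 100 / 120
= 75000 / 120
= 625.00

625.00 damage


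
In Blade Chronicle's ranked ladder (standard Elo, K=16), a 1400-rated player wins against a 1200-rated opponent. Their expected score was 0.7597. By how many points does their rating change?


Elo update: delta = K * (S - Ea), where S = 1 (wins)
S - Ea = 1 - 0.7597 = 0.2403
Rating change = 16 * 0.2403
= 3.84

3.84 rating points


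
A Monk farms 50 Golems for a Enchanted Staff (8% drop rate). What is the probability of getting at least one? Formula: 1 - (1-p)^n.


P(at least one) = 1 - P(none) = 1 - (1-p)^n
p = 8/100 = 0.08
1 - p = 0.92
(1 - p)^50 = 0.92^50 = 0.015466
P(at least one) = 1 - 0.015466 = 0.9845

0.9845


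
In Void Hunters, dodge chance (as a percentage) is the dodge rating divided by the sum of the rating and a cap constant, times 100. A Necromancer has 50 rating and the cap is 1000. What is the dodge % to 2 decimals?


dodge% = 50 / (50 + 1000) * 100
= 50 / 1050 * 100
= 0.047619 * 100
= 4.76%

4.76%


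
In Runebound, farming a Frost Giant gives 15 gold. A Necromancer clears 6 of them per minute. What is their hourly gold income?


Gold per minute = 15 * 6 = 90
Gold per hour = 90 * 60 = 5400

5400 gold/hour


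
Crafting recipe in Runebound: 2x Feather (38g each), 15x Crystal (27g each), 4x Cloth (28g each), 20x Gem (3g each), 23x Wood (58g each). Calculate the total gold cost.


Cost breakdown:
  Feather: 2 * 38 = 76
  Crystal: 15 * 27 = 405
  Cloth: 4 * 28 = 112
  Gem: 20 * 3 = 60
  Wood: 23 * 58 = 1334
Total = 76 + 405 + 112 + 60 + 1334 = 1987

1987 gold


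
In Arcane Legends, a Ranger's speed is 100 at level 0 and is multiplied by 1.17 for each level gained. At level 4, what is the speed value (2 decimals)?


value = base * growth^level
= 100 * 1.17^4
= 100 * 1.873887
= 187.39

187.39 speed


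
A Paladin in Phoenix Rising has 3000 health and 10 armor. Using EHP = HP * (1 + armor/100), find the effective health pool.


EHP = 3000 * (1 + 10/100)
= 3000 * (1 + 0.1)
= 3000 * 1.1
= 3300.0

3300.0 EHP


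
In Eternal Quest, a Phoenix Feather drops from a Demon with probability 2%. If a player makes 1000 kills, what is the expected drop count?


Expected drops = kills * (drop_rate / 100)
= 1000 * (2 / 100)
= 1000 * 0.02
= 20.0

20.0 drops


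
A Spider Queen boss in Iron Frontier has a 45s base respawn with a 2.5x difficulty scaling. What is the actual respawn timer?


Respawn time = base * multiplier
= 45 * 2.5
= 112.5 seconds

112.5 seconds


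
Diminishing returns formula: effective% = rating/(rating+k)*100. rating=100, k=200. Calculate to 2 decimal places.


effective% = rating / (rating + k) * 100
= 100 / (100 + 200) * 100
= 100 / 300 * 100
= 0.333333 * 100
= 33.33%

33.33%


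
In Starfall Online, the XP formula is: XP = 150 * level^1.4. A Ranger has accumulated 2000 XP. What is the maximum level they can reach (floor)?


XP = 150 * level^1.4, so level = (XP / 150)^(1/1.4)
= (2000 / 150)^(1/1.4)
= 13.3333^0.7143
= 6.361
Floor: level = 6

level 6


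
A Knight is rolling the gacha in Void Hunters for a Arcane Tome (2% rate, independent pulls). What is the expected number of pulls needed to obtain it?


Expected pulls for a geometric distribution = 1/p = 100 / rate%
= 100 / 2
= 50.0

50.0 pulls


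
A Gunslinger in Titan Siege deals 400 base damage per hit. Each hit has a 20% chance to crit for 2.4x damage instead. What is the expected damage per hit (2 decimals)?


E[dmg] = base * (1 + crit_chance * (crit_mult - 1))
cc as decimal = 20/100 = 0.2
cm - 1 = 2.4 - 1 = 1.4
Bonus factor = 0.2 * 1.4 = 0.28
Total multiplier = 1 + 0.28 = 1.28
Expected damage = 400 * 1.28 = 512.00

512.00 damage


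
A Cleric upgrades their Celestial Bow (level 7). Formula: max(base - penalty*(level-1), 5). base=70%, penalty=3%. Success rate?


raw_rate = 70 - 3 * (7 - 1)
= 70 - 3 * 6
= 70 - 18
= 52
Apply floor: max(52, 5) = 52%

52%


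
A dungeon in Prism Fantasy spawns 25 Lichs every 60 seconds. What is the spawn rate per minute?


Spawns per minute = count * (60 / interval)
= 25 * (60 / 60)
= 25 * 1.0
= 25.0

25.0 per minute


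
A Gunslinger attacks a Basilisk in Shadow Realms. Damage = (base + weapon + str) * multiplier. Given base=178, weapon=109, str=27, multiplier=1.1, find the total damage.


Sum base + weapon + str = 178 + 109 + 27 = 314
Multiply by 1.1:
314 * 1.1 = 345.4

345.4 damage


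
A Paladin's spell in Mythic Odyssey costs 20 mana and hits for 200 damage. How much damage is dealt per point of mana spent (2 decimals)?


Efficiency = damage / mana
= 200 / 20
= 10.00

10.00 dmg/mana


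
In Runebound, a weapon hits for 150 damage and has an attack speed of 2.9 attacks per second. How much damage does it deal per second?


DPS = damage * attack_speed
= 150 * 2.9
= 435.0

435.0 DPS


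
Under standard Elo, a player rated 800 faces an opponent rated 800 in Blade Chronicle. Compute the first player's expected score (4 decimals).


Elo expected score: Ea = 1/(1 + 10^((Rb-Ra)/400))
Rb - Ra = 800 - 800 = 0
(Rb-Ra)/400 = 0/400 = 0.0
10^0.0 = 1.0
Ea = 1/(1 + 1.0) = 1/2.0 = 0.5000

0.5000


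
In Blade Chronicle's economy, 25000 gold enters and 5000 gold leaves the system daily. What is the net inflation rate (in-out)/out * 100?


Net gold = 25000 - 5000 = 20000
Inflation rate = net / sunk * 100 = 20000 / 5000 * 100
= 4.0 * 100
= 400.00%

400.00%


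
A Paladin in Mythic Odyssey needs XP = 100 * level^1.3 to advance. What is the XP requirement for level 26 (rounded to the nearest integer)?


XP = 100 * level^1.3
Substitute level = 26:
XP = 100 * 26^1.3
= 100 * 69.098
= 6910

6910 XP


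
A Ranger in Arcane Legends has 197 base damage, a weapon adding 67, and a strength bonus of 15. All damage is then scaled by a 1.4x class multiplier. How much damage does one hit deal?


Sum base + weapon + str = 197 + 67 + 15 = 279
Multiply by 1.4:
279 * 1.4 = 390.6

390.6 damage


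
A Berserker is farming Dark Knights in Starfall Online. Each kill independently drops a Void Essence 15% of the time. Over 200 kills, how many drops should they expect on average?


Expected drops = kills * (drop_rate / 100)
= 200 * (15 / 100)
= 200 * 0.15
= 30.0

30.0 drops


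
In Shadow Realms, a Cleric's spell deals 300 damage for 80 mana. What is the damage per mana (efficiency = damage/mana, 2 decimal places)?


Efficiency = damage / mana
= 300 / 80
= 3.75

3.75 dmg/mana


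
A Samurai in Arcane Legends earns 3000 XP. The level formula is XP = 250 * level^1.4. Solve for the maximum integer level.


XP = 250 * level^1.4, so level = (XP / 250)^(1/1.4)
= (3000 / 250)^(1/1.4)
= 12.0^0.7143
= 5.8999
Floor: level = 5

level 5


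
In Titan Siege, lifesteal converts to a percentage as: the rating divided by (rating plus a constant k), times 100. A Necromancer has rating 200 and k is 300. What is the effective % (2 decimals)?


effective% = rating / (rating + k) * 100
= 200 / (200 + 300) * 100
= 200 / 500 * 100
= 0.4 * 100
= 40.00%

40.00%


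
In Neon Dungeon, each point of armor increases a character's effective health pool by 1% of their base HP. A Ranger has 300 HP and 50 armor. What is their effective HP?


EHP = 300 * (1 + 50/100)
= 300 * (1 + 0.5)
= 300 * 1.5
= 450.0

450.0 EHP


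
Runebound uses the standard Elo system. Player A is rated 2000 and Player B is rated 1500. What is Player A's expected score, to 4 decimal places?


Elo expected score: Ea = 1/(1 + 10^((Rb-Ra)/400))
Rb - Ra = 1500 - 2000 = -500
(Rb-Ra)/400 = -500/400 = -1.25
10^-1.25 = 0.056234
Ea = 1/(1 + 0.056234) = 1/1.056234 = 0.9468

0.9468


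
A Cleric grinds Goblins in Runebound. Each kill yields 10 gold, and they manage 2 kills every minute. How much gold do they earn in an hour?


Gold per minute = 10 * 2 = 20
Gold per hour = 20 * 60 = 1200

1200 gold/hour


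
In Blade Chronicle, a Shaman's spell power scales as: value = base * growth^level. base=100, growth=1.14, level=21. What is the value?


value = base * growth^level
= 100 * 1.14^21
= 100 * 15.667578
= 1566.76

1566.76 spell power


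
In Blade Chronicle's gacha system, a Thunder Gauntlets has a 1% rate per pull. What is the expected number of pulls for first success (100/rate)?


Expected pulls for a geometric distribution = 1/p = 100 / rate%
= 100 / 1
= 100.0

100.0 pulls


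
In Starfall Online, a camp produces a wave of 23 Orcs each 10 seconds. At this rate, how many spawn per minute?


Spawns per minute = count * (60 / interval)
= 23 * (60 / 10)
= 23 * 6.0
= 138.0

138.0 per minute


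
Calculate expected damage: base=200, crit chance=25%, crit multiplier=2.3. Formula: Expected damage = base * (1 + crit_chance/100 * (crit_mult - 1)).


E[dmg] = base * (1 + crit_chance * (crit_mult - 1))
cc as decimal = 25/100 = 0.25
cm - 1 = 2.3 - 1 = 1.3
Bonus factor = 0.25 * 1.3 = 0.325
Total multiplier = 1 + 0.325 = 1.325
Expected damage = 200 * 1.325 = 265.00

265.00 damage


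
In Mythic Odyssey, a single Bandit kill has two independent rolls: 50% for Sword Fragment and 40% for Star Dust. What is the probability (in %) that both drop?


For independent events, P(both) = P(A) * P(B)
= 50% * 40%
= 2000 / 100 %
= 20.0%

20.0%


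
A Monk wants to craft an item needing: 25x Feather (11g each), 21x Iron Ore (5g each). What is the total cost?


Cost breakdown:
  Feather: 25 * 11 = 275
  Iron Ore: 21 * 5 = 105
Total = 275 + 105 = 380

380 gold


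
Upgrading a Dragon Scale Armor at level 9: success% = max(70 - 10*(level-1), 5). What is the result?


raw_rate = 70 - 10 * (9 - 1)
= 70 - 10 * 8
= 70 - 80
= -10
Apply floor: max(-10, 5) = 5%

5%


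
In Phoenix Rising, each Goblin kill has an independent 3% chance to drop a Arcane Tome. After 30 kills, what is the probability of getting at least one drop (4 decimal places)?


P(at least one) = 1 - P(none) = 1 - (1-p)^n
p = 3/100 = 0.03
1 - p = 0.97
(1 - p)^30 = 0.97^30 = 0.401007
P(at least one) = 1 - 0.401007 = 0.5990

0.5990


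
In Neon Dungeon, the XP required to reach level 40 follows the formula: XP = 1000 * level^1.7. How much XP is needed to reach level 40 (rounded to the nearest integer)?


XP = 1000 * level^1.7
Substitute level = 40:
XP = 1000 * 40^1.7
= 1000 * 529.0564
= 529056

529056 XP


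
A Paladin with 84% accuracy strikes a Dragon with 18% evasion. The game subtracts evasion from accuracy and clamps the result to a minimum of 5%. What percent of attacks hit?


accuracy - evasion = 84 - 18 = 66
Apply floor: max(66, 5) = 66
Hit chance = 66%

66%


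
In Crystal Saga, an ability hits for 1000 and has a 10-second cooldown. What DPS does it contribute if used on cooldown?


DPS = damage / cooldown
= 1000 / 10
= 100.00

100.00 DPS


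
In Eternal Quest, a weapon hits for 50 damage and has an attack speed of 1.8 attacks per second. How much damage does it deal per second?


DPS = damage * attack_speed
= 50 * 1.8
= 90.0

90.0 DPS


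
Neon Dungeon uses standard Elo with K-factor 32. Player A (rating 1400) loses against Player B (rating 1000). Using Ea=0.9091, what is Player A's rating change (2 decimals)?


Elo update: delta = K * (S - Ea), where S = 0 (loses)
S - Ea = 0 - 0.9091 = -0.9091
Rating change = 32 * -0.9091
= -29.09

-29.09 rating points


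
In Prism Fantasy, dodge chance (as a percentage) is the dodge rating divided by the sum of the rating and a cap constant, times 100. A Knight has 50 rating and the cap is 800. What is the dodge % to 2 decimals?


dodge% = 50 / (50 + 800) * 100
= 50 / 850 * 100
= 0.058824 * 100
= 5.88%

5.88%


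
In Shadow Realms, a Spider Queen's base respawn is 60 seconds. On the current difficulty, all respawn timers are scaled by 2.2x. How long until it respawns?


Respawn time = base * multiplier
= 60 * 2.2
= 132.0 seconds

132.0 seconds


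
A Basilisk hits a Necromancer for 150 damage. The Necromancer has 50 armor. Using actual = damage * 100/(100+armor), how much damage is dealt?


actual = 150 * 100 / (100 + 50)
= 150 * 100 / 150
= 15000 / 150
= 100.00

100.00 damage


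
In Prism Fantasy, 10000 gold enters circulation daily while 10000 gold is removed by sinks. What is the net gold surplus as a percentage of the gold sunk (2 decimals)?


Net gold = 10000 - 10000 = 0
Inflation rate = net / sunk * 100 = 0 / 10000 * 100
= 0.0 * 100
= 0.00%

0.00%


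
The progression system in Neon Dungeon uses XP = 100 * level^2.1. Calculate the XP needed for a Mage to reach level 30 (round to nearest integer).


XP = 100 * level^2.1
Substitute level = 30:
XP = 100 * 30^2.1
= 100 * 1264.6042
= 126460

126460 XP


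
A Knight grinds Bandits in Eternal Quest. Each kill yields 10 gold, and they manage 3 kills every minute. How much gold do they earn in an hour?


Gold per minute = 10 * 3 = 30
Gold per hour = 30 * 60 = 1800

1800 gold/hour


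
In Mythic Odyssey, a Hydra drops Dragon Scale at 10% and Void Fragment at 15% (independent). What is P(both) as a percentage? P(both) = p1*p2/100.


For independent events, P(both) = P(A) * P(B)
= 10% * 15%
= 150 / 100 %
= 1.5%

1.5%


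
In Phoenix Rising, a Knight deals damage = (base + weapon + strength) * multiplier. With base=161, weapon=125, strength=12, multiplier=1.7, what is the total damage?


Sum base + weapon + str = 161 + 125 + 12 = 298
Multiply by 1.7:
298 * 1.7 = 506.6

506.6 damage


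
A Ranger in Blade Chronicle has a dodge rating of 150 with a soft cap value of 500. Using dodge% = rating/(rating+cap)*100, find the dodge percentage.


dodge% = 150 / (150 + 500) * 100
= 150 / 650 * 100
= 0.230769 * 100
= 23.08%

23.08%


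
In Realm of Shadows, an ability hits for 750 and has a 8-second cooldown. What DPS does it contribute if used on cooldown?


DPS = damage / cooldown
= 750 / 8
= 93.75

93.75 DPS


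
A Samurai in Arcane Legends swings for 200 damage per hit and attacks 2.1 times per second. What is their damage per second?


DPS = damage * attack_speed
= 200 * 2.1
= 420.0

420.0 DPS


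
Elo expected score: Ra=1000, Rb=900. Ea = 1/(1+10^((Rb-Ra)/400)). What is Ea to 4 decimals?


Elo expected score: Ea = 1/(1 + 10^((Rb-Ra)/400))
Rb - Ra = 900 - 1000 = -100
(Rb-Ra)/400 = -100/400 = -0.25
10^-0.25 = 0.562341
Ea = 1/(1 + 0.562341) = 1/1.562341 = 0.6401

0.6401


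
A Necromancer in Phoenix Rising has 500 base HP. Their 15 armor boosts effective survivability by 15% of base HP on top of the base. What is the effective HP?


EHP = 500 * (1 + 15/100)
= 500 * (1 + 0.15)
= 500 * 1.15
= 575.0

575.0 EHP


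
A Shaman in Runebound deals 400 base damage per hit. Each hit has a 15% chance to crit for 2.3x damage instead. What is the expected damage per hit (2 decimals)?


E[dmg] = base * (1 + crit_chance * (crit_mult - 1))
cc as decimal = 15/100 = 0.15
cm - 1 = 2.3 - 1 = 1.3
Bonus factor = 0.15 * 1.3 = 0.195
Total multiplier = 1 + 0.195 = 1.195
Expected damage = 400 * 1.195 = 478.00

478.00 damage


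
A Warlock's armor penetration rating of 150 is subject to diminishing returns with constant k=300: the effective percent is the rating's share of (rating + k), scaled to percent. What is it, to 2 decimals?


effective% = rating / (rating + k) * 100
= 150 / (150 + 300) * 100
= 150 / 450 * 100
= 0.333333 * 100
= 33.33%

33.33%


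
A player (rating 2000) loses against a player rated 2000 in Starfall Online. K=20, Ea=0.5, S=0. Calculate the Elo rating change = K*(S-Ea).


Elo update: delta = K * (S - Ea), where S = 0 (loses)
S - Ea = 0 - 0.5 = -0.5
Rating change = 20 * -0.5
= -10.00

-10.00 rating points


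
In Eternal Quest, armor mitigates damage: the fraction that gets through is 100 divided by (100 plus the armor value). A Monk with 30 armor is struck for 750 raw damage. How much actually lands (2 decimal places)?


actual = 750 * 100 / (100 + 30)
= 750 * 100 / 130
= 75000 / 130
= 576.92

576.92 damage


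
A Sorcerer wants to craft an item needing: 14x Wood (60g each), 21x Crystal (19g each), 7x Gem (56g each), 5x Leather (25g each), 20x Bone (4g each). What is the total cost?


Cost breakdown:
  Wood: 14 * 60 = 840
  Crystal: 21 * 19 = 399
  Gem: 7 * 56 = 392
  Leather: 5 * 25 = 125
  Bone: 20 * 4 = 80
Total = 840 + 399 + 392 + 125 + 80 = 1836

1836 gold


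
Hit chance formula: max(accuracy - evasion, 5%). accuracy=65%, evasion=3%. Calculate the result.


accuracy - evasion = 65 - 3 = 62
Apply floor: max(62, 5) = 62
Hit chance = 62%

62%


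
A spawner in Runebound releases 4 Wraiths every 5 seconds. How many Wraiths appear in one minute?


Spawns per minute = count * (60 / interval)
= 4 * (60 / 5)
= 4 * 12.0
= 48.0

48.0 per minute


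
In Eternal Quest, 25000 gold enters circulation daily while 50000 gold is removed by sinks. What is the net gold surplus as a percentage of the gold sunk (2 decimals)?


Net gold = 25000 - 50000 = -25000
Inflation rate = net / sunk * 100 = -25000 / 50000 * 100
= -0.5 * 100
= -50.00%

-50.00%


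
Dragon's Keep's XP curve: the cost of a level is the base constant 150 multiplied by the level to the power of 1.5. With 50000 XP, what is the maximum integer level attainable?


XP = 150 * level^1.5, so level = (XP / 150)^(1/1.5)
= (50000 / 150)^(1/1.5)
= 333.3333^0.6667
= 48.075
Floor: level = 48

level 48


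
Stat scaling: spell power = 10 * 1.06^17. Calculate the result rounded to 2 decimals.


value = base * growth^level
= 10 * 1.06^17
= 10 * 2.692773
= 26.93

26.93 spell power


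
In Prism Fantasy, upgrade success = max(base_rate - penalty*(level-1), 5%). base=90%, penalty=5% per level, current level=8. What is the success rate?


raw_rate = 90 - 5 * (8 - 1)
= 90 - 5 * 7
= 90 - 35
= 55
Apply floor: max(55, 5) = 55%

55%


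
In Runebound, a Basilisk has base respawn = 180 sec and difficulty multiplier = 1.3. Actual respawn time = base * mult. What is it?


Respawn time = base * multiplier
= 180 * 1.3
= 234.0 seconds

234.0 seconds


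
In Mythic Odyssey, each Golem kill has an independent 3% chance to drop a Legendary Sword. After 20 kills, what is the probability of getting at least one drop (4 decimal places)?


P(at least one) = 1 - P(none) = 1 - (1-p)^n
p = 3/100 = 0.03
1 - p = 0.97
(1 - p)^20 = 0.97^20 = 0.543794
P(at least one) = 1 - 0.543794 = 0.4562

0.4562


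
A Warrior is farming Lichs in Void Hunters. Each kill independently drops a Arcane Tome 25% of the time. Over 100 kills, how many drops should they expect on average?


Expected drops = kills * (drop_rate / 100)
= 100 * (25 / 100)
= 100 * 0.25
= 25.0

25.0 drops


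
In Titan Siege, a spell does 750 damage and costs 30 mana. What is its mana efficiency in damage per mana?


Efficiency = damage / mana
= 750 / 30
= 25.00

25.00 dmg/mana


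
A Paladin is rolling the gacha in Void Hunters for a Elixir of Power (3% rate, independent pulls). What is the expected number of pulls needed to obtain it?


Expected pulls for a geometric distribution = 1/p = 100 / rate%
= 100 / 3
= 33.33

33.33 pulls


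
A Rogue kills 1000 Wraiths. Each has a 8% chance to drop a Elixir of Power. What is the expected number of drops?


Expected drops = kills * (drop_rate / 100)
= 1000 * (8 / 100)
= 1000 * 0.08
= 80.0

80.0 drops


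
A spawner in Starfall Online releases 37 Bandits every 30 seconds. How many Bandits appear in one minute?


Spawns per minute = count * (60 / interval)
= 37 * (60 / 30)
= 37 * 2.0
= 74.0

74.0 per minute


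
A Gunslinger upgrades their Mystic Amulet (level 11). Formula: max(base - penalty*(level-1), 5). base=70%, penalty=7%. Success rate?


raw_rate = 70 - 7 * (11 - 1)
= 70 - 7 * 10
= 70 - 70
= 0
Apply floor: max(0, 5) = 5%

5%


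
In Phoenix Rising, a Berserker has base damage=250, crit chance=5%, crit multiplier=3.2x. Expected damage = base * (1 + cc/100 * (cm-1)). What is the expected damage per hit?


E[dmg] = base * (1 + crit_chance * (crit_mult - 1))
cc as decimal = 5/100 = 0.05
cm - 1 = 3.2 - 1 = 2.2
Bonus factor = 0.05 * 2.2 = 0.11
Total multiplier = 1 + 0.11 = 1.11
Expected damage = 250 * 1.11 = 277.50

277.50 damage


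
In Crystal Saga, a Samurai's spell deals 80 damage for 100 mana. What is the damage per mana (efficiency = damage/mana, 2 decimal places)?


Efficiency = damage / mana
= 80 / 100
= 0.80

0.80 dmg/mana


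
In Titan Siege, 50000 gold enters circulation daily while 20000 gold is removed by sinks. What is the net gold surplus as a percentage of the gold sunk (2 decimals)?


Net gold = 50000 - 20000 = 30000
Inflation rate = net / sunk * 100 = 30000 / 20000 * 100
= 1.5 * 100
= 150.00%

150.00%


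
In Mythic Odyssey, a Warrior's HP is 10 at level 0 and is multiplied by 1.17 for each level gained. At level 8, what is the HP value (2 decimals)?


value = base * growth^level
= 10 * 1.17^8
= 10 * 3.511453
= 35.11

35.11 HP


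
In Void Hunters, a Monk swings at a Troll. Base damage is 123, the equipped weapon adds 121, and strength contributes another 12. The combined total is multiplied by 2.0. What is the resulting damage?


Sum base + weapon + str = 123 + 121 + 12 = 256
Multiply by 2.0:
256 * 2.0 = 512.0

512.0 damage


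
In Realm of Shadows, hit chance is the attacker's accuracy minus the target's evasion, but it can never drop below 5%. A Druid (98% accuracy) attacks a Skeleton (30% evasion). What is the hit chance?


accuracy - evasion = 98 - 30 = 68
Apply floor: max(68, 5) = 68
Hit chance = 68%

68%


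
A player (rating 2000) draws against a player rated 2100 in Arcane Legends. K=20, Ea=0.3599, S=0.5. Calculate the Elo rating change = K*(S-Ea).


Elo update: delta = K * (S - Ea), where S = 0.5 (draws)
S - Ea = 0.5 - 0.3599 = 0.1401
Rating change = 20 * 0.1401
= 2.80

2.80 rating points


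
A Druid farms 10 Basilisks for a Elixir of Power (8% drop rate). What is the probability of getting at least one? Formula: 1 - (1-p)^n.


P(at least one) = 1 - P(none) = 1 - (1-p)^n
p = 8/100 = 0.08
1 - p = 0.92
(1 - p)^10 = 0.92^10 = 0.434388
P(at least one) = 1 - 0.434388 = 0.5656

0.5656


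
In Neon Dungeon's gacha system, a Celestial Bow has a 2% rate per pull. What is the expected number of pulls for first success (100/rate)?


Expected pulls for a geometric distribution = 1/p = 100 / rate%
= 100 / 2
= 50.0

50.0 pulls


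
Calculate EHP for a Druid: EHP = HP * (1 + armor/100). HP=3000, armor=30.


EHP = 3000 * (1 + 30/100)
= 3000 * (1 + 0.3)
= 3000 * 1.3
= 3900.0

3900.0 EHP


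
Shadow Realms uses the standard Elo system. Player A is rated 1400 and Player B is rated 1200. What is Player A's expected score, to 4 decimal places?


Elo expected score: Ea = 1/(1 + 10^((Rb-Ra)/400))
Rb - Ra = 1200 - 1400 = -200
(Rb-Ra)/400 = -200/400 = -0.5
10^-0.5 = 0.316228
Ea = 1/(1 + 0.316228) = 1/1.316228 = 0.7597

0.7597


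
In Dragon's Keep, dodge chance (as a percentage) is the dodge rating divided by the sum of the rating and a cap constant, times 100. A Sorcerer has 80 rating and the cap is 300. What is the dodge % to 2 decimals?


dodge% = 80 / (80 + 300) * 100
= 80 / 380 * 100
= 0.210526 * 100
= 21.05%

21.05%


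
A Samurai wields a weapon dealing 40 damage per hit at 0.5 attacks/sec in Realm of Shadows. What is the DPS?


DPS = damage * attack_speed
= 40 * 0.5
= 20.0

20.0 DPS


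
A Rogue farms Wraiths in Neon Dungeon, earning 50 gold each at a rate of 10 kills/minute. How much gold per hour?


Gold per minute = 50 * 10 = 500
Gold per hour = 500 * 60 = 30000

30000 gold/hour


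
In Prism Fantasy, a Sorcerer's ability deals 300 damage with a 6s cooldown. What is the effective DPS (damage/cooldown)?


DPS = damage / cooldown
= 300 / 6
= 50.00

50.00 DPS


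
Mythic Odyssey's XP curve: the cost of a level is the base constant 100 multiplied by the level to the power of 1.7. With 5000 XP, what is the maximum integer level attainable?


XP = 100 * level^1.7, so level = (XP / 100)^(1/1.7)
= (5000 / 100)^(1/1.7)
= 50.0^0.5882
= 9.9861
Floor: level = 9

level 9


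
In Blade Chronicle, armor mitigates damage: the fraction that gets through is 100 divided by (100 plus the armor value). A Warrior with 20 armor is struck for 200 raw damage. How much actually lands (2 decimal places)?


actual = 200 * 100 / (100 + 20)
= 200 * 100 / 120
= 20000 / 120
= 166.67

166.67 damage


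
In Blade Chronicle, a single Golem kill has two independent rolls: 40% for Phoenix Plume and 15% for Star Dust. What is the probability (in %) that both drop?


For independent events, P(both) = P(A) * P(B)
= 40% * 15%
= 600 / 100 %
= 6.0%

6.0%


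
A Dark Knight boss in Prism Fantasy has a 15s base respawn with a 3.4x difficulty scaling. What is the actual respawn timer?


Respawn time = base * multiplier
= 15 * 3.4
= 51.0 seconds

51.0 seconds


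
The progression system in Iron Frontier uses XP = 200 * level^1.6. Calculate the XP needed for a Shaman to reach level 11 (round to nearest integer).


XP = 200 * level^1.6
Substitute level = 11:
XP = 200 * 11^1.6
= 200 * 46.3691
= 9274

9274 XP


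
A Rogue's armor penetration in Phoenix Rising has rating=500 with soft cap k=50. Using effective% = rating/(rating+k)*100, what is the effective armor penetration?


effective% = rating / (rating + k) * 100
= 500 / (500 + 50) * 100
= 500 / 550 * 100
= 0.909091 * 100
= 90.91%

90.91%


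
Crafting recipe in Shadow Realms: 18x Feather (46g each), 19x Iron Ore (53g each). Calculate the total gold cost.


Cost breakdown:
  Feather: 18 * 46 = 828
  Iron Ore: 19 * 53 = 1007
Total = 828 + 1007 = 1835

1835 gold


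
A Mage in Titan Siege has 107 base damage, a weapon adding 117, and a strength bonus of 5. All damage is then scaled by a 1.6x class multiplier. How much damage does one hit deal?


Sum base + weapon + str = 107 + 117 + 5 = 229
Multiply by 1.6:
229 * 1.6 = 366.4

366.4 damage


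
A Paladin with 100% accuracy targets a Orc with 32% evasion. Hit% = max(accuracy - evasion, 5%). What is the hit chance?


accuracy - evasion = 100 - 32 = 68
Apply floor: max(68, 5) = 68
Hit chance = 68%

68%


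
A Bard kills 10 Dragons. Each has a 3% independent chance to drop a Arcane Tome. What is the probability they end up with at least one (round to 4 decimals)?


P(at least one) = 1 - P(none) = 1 - (1-p)^n
p = 3/100 = 0.03
1 - p = 0.97
(1 - p)^10 = 0.97^10 = 0.737424
P(at least one) = 1 - 0.737424 = 0.2626

0.2626


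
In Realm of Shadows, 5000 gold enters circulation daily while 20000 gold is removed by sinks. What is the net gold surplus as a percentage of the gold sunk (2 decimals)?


Net gold = 5000 - 20000 = -15000
Inflation rate = net / sunk * 100 = -15000 / 20000 * 100
= -0.75 * 100
= -75.00%

-75.00%


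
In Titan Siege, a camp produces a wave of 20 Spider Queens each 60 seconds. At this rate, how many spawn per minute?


Spawns per minute = count * (60 / interval)
= 20 * (60 / 60)
= 20 * 1.0
= 20.0

20.0 per minute
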